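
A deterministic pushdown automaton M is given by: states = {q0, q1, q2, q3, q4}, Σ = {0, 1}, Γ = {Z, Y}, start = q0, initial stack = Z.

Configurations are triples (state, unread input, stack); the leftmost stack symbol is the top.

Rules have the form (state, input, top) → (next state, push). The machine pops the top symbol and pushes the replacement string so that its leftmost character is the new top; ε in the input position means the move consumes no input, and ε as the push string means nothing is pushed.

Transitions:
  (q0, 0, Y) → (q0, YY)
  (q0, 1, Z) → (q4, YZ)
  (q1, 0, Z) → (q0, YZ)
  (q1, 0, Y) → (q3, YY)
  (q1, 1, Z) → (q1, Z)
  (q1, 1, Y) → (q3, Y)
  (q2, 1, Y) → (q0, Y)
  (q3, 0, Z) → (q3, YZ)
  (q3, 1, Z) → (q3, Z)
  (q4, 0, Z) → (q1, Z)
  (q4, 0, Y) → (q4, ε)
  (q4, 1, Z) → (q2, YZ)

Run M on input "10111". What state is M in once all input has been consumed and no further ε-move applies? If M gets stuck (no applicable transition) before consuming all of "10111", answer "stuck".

(q0, 10111, Z) ⊢ (q4, 0111, YZ) ⊢ (q4, 111, Z) ⊢ (q2, 11, YZ) ⊢ (q0, 1, YZ)
No transition for (q0, 1, top Y); M blocks with input 1 remaining.

stuck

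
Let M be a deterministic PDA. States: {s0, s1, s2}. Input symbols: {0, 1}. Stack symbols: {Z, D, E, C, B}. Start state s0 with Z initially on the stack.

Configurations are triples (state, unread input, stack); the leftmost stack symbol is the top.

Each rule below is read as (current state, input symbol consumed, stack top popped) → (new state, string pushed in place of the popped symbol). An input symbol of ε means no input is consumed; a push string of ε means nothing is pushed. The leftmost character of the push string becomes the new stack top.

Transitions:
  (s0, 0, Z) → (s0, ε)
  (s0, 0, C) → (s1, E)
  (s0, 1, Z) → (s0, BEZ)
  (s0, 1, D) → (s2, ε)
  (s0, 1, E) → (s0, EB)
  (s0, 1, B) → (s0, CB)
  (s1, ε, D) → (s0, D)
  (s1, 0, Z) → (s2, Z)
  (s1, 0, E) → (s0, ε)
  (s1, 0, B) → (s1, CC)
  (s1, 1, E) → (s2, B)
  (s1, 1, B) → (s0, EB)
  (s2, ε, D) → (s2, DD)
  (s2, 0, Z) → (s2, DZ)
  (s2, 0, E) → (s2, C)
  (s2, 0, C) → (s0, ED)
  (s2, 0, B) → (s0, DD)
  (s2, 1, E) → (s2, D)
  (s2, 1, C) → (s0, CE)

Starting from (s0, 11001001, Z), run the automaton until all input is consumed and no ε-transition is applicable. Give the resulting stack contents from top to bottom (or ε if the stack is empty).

CBEZ

(s0, 11001001, Z)
  read 1, top Z: go to s0, push BEZ → (s0, 1001001, BEZ)
  read 1, top B: go to s0, push CB → (s0, 001001, CBEZ)
  read 0, top C: go to s1, push E → (s1, 01001, EBEZ)
  read 0, top E: go to s0, push ε → (s0, 1001, BEZ)
  read 1, top B: go to s0, push CB → (s0, 001, CBEZ)
  read 0, top C: go to s1, push E → (s1, 01, EBEZ)
  read 0, top E: go to s0, push ε → (s0, 1, BEZ)
  read 1, top B: go to s0, push CB → (s0, ε, CBEZ)
All input consumed in state s0 with stack CBEZ.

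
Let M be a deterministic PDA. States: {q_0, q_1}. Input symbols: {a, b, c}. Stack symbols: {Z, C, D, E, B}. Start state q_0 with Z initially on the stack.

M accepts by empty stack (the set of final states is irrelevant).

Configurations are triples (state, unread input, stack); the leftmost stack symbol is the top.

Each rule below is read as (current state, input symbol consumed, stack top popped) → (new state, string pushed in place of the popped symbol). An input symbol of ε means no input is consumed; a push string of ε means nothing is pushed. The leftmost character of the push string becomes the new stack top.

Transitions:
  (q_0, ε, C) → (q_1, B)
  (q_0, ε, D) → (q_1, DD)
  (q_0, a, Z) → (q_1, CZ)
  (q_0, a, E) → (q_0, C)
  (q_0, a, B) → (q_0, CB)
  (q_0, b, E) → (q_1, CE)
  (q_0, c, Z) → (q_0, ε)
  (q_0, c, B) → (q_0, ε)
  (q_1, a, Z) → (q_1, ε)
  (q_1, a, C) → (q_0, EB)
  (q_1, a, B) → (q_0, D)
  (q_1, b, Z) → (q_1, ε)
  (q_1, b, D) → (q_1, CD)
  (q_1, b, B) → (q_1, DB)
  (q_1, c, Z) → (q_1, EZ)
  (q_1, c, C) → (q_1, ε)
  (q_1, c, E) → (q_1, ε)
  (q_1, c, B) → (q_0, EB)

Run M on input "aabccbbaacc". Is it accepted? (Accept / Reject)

(q_0, aabccbbaacc, Z)
  read a, top Z: go to q_1, push CZ → (q_1, abccbbaacc, CZ)
  read a, top C: go to q_0, push EB → (q_0, bccbbaacc, EBZ)
  read b, top E: go to q_1, push CE → (q_1, ccbbaacc, CEBZ)
  read c, top C: go to q_1, push ε → (q_1, cbbaacc, EBZ)
  read c, top E: go to q_1, push ε → (q_1, bbaacc, BZ)
  read b, top B: go to q_1, push DB → (q_1, baacc, DBZ)
  read b, top D: go to q_1, push CD → (q_1, aacc, CDBZ)
  read a, top C: go to q_0, push EB → (q_0, acc, EBDBZ)
  read a, top E: go to q_0, push C → (q_0, cc, CBDBZ)
  ε-move, top C: go to q_1, push B → (q_1, cc, BBDBZ)
  read c, top B: go to q_0, push EB → (q_0, c, EBBDBZ)
No transition applies at (q_0, c, EBBDBZ); input not fully consumed.

Reject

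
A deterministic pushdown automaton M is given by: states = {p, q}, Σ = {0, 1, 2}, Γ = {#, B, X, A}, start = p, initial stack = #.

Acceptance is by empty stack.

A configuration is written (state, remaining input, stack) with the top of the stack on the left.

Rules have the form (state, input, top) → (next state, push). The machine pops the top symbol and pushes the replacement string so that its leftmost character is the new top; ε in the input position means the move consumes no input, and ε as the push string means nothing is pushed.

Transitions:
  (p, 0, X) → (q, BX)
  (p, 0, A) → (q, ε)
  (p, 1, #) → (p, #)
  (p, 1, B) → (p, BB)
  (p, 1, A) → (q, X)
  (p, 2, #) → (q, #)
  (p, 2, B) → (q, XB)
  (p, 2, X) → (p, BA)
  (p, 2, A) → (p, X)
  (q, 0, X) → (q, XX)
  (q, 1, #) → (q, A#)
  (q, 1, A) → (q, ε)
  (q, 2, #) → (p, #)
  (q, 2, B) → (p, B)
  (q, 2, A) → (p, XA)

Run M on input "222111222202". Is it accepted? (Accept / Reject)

Reject

(p, 222111222202, #)
  read 2, top #: go to q, push # → (q, 22111222202, #)
  read 2, top #: go to p, push # → (p, 2111222202, #)
  read 2, top #: go to q, push # → (q, 111222202, #)
  read 1, top #: go to q, push A# → (q, 11222202, A#)
  read 1, top A: go to q, push ε → (q, 1222202, #)
  read 1, top #: go to q, push A# → (q, 222202, A#)
  read 2, top A: go to p, push XA → (p, 22202, XA#)
  read 2, top X: go to p, push BA → (p, 2202, BAA#)
  read 2, top B: go to q, push XB → (q, 202, XBAA#)
No transition applies at (q, 202, XBAA#); input not fully consumed.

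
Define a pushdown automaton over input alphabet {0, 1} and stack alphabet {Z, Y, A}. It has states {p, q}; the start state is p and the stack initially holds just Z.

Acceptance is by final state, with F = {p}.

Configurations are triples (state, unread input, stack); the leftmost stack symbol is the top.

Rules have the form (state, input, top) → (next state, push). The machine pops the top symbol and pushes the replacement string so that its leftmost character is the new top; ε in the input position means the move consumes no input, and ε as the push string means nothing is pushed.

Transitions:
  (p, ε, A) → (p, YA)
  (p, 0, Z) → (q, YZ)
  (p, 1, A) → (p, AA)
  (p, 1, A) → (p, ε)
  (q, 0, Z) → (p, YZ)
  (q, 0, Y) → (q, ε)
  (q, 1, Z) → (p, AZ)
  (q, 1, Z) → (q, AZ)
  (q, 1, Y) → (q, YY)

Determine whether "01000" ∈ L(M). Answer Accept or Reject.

Accept

One accepting computation: (p, 01000, Z) ⊢ (q, 1000, YZ) ⊢ (q, 000, YYZ) ⊢ (q, 00, YZ) ⊢ (q, 0, Z) ⊢ (p, ε, YZ)
All input consumed and state p ∈ F.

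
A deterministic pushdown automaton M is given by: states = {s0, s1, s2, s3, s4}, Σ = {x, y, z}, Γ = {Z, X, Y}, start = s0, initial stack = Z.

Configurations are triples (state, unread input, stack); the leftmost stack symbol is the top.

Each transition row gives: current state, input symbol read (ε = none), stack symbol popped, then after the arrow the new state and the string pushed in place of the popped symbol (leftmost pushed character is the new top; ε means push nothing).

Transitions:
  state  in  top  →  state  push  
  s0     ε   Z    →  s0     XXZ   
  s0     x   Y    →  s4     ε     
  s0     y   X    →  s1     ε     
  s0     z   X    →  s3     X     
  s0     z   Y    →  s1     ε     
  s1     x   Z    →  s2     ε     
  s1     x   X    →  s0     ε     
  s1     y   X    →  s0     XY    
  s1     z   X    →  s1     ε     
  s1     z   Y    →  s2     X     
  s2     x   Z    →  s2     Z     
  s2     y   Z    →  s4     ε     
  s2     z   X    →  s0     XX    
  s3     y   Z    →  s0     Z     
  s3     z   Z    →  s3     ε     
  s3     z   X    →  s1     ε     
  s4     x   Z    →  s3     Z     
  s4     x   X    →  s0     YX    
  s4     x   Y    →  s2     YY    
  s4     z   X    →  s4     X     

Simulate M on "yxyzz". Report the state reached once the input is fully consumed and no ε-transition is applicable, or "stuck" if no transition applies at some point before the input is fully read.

(s0, yxyzz, Z)
  ε-move, top Z: go to s0, push XXZ → (s0, yxyzz, XXZ)
  read y, top X: go to s1, push ε → (s1, xyzz, XZ)
  read x, top X: go to s0, push ε → (s0, yzz, Z)
  ε-move, top Z: go to s0, push XXZ → (s0, yzz, XXZ)
  read y, top X: go to s1, push ε → (s1, zz, XZ)
  read z, top X: go to s1, push ε → (s1, z, Z)
No transition for (s1, z, top Z); M blocks with input z remaining.

stuck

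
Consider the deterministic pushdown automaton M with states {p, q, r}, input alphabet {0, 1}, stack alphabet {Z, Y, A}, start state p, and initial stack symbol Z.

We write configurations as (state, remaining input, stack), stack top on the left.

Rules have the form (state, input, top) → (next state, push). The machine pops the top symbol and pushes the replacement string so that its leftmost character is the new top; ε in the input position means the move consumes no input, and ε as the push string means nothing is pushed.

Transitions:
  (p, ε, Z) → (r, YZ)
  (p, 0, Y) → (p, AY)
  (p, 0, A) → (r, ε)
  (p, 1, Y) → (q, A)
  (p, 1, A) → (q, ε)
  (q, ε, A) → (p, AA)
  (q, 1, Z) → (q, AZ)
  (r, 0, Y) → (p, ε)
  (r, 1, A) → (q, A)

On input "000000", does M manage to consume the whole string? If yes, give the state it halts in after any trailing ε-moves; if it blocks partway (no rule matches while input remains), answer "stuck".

r

(p, 000000, Z)
  ε-move, top Z: go to r, push YZ → (r, 000000, YZ)
  read 0, top Y: go to p, push ε → (p, 00000, Z)
  ε-move, top Z: go to r, push YZ → (r, 00000, YZ)
  read 0, top Y: go to p, push ε → (p, 0000, Z)
  ε-move, top Z: go to r, push YZ → (r, 0000, YZ)
  read 0, top Y: go to p, push ε → (p, 000, Z)
  ε-move, top Z: go to r, push YZ → (r, 000, YZ)
  read 0, top Y: go to p, push ε → (p, 00, Z)
  ε-move, top Z: go to r, push YZ → (r, 00, YZ)
  read 0, top Y: go to p, push ε → (p, 0, Z)
  ε-move, top Z: go to r, push YZ → (r, 0, YZ)
  read 0, top Y: go to p, push ε → (p, ε, Z)
  ε-move, top Z: go to r, push YZ → (r, ε, YZ)
All input consumed; M is in state r.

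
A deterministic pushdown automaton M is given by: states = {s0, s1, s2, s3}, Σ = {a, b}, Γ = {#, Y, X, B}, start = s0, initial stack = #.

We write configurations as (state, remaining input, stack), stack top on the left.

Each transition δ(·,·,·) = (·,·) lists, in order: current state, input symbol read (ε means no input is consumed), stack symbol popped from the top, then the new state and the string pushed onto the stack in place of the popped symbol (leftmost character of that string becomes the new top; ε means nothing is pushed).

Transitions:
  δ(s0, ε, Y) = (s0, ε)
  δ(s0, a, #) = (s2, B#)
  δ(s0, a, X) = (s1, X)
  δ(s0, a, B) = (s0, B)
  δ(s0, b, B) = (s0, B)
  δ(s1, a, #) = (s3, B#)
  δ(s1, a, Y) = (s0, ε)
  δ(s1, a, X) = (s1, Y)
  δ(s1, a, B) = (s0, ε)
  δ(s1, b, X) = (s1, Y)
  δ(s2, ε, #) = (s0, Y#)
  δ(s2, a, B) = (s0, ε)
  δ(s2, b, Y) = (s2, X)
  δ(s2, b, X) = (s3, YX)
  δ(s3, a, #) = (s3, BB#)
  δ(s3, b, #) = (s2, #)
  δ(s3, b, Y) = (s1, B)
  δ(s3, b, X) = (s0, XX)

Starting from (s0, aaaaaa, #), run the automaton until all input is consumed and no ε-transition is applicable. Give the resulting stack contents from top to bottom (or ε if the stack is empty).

#

(s0, aaaaaa, #)
  read a, top #: go to s2, push B# → (s2, aaaaa, B#)
  read a, top B: go to s0, push ε → (s0, aaaa, #)
  read a, top #: go to s2, push B# → (s2, aaa, B#)
  read a, top B: go to s0, push ε → (s0, aa, #)
  read a, top #: go to s2, push B# → (s2, a, B#)
  read a, top B: go to s0, push ε → (s0, ε, #)
All input consumed in state s0 with stack #.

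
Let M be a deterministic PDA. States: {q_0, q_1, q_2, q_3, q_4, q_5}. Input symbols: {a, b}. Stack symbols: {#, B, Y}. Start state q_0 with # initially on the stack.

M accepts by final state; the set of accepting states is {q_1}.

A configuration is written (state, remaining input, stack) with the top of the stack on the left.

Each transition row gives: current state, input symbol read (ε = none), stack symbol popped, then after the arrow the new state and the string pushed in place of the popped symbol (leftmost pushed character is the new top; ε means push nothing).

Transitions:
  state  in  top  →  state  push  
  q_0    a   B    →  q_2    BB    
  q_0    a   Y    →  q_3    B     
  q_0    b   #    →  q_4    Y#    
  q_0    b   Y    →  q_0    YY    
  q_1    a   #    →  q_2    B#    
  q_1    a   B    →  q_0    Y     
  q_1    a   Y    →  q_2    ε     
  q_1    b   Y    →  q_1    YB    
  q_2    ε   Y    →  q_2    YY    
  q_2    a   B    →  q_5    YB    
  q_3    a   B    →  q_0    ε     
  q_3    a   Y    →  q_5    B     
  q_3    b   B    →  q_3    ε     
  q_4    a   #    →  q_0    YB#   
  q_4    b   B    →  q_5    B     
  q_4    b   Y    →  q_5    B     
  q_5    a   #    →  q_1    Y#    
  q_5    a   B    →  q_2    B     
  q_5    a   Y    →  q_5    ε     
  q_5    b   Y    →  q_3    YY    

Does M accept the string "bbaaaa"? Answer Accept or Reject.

(q_0, bbaaaa, #) ⊢ (q_4, baaaa, Y#) ⊢ (q_5, aaaa, B#) ⊢ (q_2, aaa, B#) ⊢ (q_5, aa, YB#) ⊢ (q_5, a, B#) ⊢ (q_2, ε, B#)
All input consumed; state q_2 ∉ F and no further ε-move applies.

Reject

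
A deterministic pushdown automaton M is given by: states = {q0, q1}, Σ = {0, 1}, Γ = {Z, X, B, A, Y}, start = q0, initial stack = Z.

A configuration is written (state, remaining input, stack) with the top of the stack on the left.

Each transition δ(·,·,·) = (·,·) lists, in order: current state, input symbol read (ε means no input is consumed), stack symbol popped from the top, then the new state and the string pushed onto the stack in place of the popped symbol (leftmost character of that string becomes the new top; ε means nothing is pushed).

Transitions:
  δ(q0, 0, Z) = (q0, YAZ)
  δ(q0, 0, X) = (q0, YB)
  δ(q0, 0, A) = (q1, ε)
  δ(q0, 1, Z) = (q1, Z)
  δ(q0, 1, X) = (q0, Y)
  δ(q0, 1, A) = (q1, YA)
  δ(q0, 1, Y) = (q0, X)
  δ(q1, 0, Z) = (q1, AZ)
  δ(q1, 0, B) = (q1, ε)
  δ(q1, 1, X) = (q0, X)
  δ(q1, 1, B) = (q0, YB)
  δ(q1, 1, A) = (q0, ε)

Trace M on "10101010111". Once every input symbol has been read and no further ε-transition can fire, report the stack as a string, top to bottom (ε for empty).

(q0, 10101010111, Z)
  read 1, top Z: go to q1, push Z → (q1, 0101010111, Z)
  read 0, top Z: go to q1, push AZ → (q1, 101010111, AZ)
  read 1, top A: go to q0, push ε → (q0, 01010111, Z)
  read 0, top Z: go to q0, push YAZ → (q0, 1010111, YAZ)
  read 1, top Y: go to q0, push X → (q0, 010111, XAZ)
  read 0, top X: go to q0, push YB → (q0, 10111, YBAZ)
  read 1, top Y: go to q0, push X → (q0, 0111, XBAZ)
  read 0, top X: go to q0, push YB → (q0, 111, YBBAZ)
  read 1, top Y: go to q0, push X → (q0, 11, XBBAZ)
  read 1, top X: go to q0, push Y → (q0, 1, YBBAZ)
  read 1, top Y: go to q0, push X → (q0, ε, XBBAZ)
All input consumed in state q0 with stack XBBAZ.

XBBAZ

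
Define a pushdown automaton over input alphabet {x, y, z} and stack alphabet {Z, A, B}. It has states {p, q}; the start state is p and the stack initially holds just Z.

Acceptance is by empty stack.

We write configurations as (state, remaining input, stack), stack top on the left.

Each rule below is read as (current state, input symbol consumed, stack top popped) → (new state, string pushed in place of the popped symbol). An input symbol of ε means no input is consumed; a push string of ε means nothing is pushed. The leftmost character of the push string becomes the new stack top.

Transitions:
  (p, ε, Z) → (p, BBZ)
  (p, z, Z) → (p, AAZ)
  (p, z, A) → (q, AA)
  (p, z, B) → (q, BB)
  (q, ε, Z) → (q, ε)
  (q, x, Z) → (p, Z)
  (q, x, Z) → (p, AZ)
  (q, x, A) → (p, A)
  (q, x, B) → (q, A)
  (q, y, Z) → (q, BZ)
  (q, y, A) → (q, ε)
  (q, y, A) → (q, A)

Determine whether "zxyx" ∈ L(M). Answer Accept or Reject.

Reject

No computation consumes all input and empties the stack.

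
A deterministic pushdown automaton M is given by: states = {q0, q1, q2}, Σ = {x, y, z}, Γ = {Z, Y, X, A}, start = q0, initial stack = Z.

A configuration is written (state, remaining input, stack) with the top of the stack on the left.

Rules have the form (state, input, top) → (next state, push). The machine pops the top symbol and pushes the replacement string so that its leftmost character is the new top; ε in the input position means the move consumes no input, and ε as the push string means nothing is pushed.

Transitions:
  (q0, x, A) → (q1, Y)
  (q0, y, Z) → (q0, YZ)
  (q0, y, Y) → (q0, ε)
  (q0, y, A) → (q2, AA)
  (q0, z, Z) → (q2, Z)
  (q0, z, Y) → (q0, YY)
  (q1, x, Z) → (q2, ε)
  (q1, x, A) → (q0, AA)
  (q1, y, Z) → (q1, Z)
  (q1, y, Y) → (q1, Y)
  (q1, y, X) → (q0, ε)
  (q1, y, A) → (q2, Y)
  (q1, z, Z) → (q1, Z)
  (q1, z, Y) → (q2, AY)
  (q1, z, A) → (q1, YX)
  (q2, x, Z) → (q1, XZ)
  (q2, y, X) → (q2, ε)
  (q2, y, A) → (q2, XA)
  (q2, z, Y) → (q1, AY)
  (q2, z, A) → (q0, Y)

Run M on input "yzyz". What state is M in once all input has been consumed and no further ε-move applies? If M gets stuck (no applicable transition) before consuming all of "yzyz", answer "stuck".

q0

(q0, yzyz, Z)
  read y, top Z: go to q0, push YZ → (q0, zyz, YZ)
  read z, top Y: go to q0, push YY → (q0, yz, YYZ)
  read y, top Y: go to q0, push ε → (q0, z, YZ)
  read z, top Y: go to q0, push YY → (q0, ε, YYZ)
All input consumed; M is in state q0.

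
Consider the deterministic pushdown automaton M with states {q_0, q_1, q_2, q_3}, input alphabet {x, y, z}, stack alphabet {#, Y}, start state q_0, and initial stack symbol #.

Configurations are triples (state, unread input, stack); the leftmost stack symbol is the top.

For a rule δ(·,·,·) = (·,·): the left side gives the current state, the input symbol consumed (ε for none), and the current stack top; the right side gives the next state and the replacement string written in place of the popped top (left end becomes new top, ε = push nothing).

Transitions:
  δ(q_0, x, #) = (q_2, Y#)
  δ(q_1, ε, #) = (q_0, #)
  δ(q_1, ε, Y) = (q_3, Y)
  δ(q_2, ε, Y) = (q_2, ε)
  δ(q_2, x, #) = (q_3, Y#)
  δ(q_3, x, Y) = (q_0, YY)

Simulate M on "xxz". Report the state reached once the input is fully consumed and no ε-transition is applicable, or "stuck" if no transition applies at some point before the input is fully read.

(q_0, xxz, #) ⊢ (q_2, xz, Y#) ⊢ (q_2, xz, #) ⊢ (q_3, z, Y#)
No transition for (q_3, z, top Y); M blocks with input z remaining.

stuck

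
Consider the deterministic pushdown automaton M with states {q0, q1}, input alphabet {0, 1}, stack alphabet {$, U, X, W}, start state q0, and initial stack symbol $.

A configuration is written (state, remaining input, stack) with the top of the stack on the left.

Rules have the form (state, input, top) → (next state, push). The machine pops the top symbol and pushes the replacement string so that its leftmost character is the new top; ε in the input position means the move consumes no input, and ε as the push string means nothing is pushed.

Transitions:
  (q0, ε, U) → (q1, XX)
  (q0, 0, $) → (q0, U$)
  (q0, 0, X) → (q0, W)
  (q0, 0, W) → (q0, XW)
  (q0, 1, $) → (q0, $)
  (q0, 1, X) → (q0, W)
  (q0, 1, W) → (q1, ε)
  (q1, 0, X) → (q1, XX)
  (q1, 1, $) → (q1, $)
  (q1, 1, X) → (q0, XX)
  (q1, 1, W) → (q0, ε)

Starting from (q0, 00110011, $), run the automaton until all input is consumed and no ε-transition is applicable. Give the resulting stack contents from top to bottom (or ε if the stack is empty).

XXX$

(q0, 00110011, $)
  read 0, top $: go to q0, push U$ → (q0, 0110011, U$)
  ε-move, top U: go to q1, push XX → (q1, 0110011, XX$)
  read 0, top X: go to q1, push XX → (q1, 110011, XXX$)
  read 1, top X: go to q0, push XX → (q0, 10011, XXXX$)
  read 1, top X: go to q0, push W → (q0, 0011, WXXX$)
  read 0, top W: go to q0, push XW → (q0, 011, XWXXX$)
  read 0, top X: go to q0, push W → (q0, 11, WWXXX$)
  read 1, top W: go to q1, push ε → (q1, 1, WXXX$)
  read 1, top W: go to q0, push ε → (q0, ε, XXX$)
All input consumed in state q0 with stack XXX$.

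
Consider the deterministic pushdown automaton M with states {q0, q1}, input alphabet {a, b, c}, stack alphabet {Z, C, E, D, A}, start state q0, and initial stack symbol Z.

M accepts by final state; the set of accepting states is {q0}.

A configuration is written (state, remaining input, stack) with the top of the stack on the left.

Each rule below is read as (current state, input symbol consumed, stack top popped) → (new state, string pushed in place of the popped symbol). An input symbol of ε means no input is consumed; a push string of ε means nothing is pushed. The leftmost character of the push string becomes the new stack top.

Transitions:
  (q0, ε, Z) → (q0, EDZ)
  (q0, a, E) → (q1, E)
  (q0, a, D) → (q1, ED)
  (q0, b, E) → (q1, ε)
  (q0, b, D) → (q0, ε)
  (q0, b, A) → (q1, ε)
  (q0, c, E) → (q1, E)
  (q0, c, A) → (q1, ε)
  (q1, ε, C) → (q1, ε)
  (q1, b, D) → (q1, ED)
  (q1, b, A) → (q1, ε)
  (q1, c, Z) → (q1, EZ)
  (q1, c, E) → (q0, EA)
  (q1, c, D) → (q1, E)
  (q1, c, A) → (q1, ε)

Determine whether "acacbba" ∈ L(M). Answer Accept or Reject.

(q0, acacbba, Z)
  ε-move, top Z: go to q0, push EDZ → (q0, acacbba, EDZ)
  read a, top E: go to q1, push E → (q1, cacbba, EDZ)
  read c, top E: go to q0, push EA → (q0, acbba, EADZ)
  read a, top E: go to q1, push E → (q1, cbba, EADZ)
  read c, top E: go to q0, push EA → (q0, bba, EAADZ)
  read b, top E: go to q1, push ε → (q1, ba, AADZ)
  read b, top A: go to q1, push ε → (q1, a, ADZ)
No transition applies at (q1, a, ADZ); input not fully consumed.

Reject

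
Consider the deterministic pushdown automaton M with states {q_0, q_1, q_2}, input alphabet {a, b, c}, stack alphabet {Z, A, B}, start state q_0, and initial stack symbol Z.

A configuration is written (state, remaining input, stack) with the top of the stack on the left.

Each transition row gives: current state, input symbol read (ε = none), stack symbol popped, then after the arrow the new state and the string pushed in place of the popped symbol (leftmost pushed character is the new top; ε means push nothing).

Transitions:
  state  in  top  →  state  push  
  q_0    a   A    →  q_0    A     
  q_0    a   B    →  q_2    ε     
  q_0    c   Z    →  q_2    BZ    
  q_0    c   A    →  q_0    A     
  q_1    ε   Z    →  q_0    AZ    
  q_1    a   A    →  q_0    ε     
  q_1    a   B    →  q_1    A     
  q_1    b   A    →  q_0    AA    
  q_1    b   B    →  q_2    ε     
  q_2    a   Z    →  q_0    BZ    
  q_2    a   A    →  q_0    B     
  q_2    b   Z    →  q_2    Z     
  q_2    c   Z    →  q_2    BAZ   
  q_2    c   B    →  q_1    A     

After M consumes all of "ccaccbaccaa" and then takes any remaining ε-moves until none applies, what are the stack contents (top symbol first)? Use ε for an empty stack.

AAZ

(q_0, ccaccbaccaa, Z)
  read c, top Z: go to q_2, push BZ → (q_2, caccbaccaa, BZ)
  read c, top B: go to q_1, push A → (q_1, accbaccaa, AZ)
  read a, top A: go to q_0, push ε → (q_0, ccbaccaa, Z)
  read c, top Z: go to q_2, push BZ → (q_2, cbaccaa, BZ)
  read c, top B: go to q_1, push A → (q_1, baccaa, AZ)
  read b, top A: go to q_0, push AA → (q_0, accaa, AAZ)
  read a, top A: go to q_0, push A → (q_0, ccaa, AAZ)
  read c, top A: go to q_0, push A → (q_0, caa, AAZ)
  read c, top A: go to q_0, push A → (q_0, aa, AAZ)
  read a, top A: go to q_0, push A → (q_0, a, AAZ)
  read a, top A: go to q_0, push A → (q_0, ε, AAZ)
All input consumed in state q_0 with stack AAZ.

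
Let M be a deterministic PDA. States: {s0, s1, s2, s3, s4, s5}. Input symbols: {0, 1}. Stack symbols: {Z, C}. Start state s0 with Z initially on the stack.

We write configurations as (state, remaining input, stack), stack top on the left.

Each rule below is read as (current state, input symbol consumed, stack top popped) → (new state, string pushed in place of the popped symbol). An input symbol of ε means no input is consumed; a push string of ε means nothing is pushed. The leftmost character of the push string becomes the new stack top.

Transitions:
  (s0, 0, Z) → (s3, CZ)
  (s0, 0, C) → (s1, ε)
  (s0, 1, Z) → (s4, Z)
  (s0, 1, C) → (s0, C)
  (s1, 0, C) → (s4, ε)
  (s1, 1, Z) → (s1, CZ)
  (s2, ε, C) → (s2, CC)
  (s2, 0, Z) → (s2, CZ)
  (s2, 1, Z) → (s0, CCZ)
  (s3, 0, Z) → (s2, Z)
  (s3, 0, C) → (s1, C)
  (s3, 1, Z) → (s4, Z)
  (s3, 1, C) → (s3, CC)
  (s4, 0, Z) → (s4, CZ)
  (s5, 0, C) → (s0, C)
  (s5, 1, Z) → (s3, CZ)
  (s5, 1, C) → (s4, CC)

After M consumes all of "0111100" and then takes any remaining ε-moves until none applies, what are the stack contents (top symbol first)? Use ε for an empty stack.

CCCCZ

(s0, 0111100, Z)
  read 0, top Z: go to s3, push CZ → (s3, 111100, CZ)
  read 1, top C: go to s3, push CC → (s3, 11100, CCZ)
  read 1, top C: go to s3, push CC → (s3, 1100, CCCZ)
  read 1, top C: go to s3, push CC → (s3, 100, CCCCZ)
  read 1, top C: go to s3, push CC → (s3, 00, CCCCCZ)
  read 0, top C: go to s1, push C → (s1, 0, CCCCCZ)
  read 0, top C: go to s4, push ε → (s4, ε, CCCCZ)
All input consumed in state s4 with stack CCCCZ.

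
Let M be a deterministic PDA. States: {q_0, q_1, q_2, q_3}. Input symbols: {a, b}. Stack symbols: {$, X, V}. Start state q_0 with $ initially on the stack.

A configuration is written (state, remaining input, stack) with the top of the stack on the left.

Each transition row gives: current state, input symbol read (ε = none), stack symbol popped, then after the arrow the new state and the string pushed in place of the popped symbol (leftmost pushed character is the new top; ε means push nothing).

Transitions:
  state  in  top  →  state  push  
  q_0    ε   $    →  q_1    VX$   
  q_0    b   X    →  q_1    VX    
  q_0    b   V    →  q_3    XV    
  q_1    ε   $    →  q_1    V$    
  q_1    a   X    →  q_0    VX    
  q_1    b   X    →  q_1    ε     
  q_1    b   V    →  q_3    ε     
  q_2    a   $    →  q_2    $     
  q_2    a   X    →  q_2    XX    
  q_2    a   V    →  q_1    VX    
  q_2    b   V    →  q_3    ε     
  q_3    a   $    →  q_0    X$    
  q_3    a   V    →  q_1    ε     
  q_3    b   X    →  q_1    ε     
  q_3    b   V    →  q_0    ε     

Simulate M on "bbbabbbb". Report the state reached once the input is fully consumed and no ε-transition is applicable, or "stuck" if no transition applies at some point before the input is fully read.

q_3

(q_0, bbbabbbb, $) ⊢ (q_1, bbbabbbb, VX$) ⊢ (q_3, bbabbbb, X$) ⊢ (q_1, babbbb, $) ⊢ (q_1, babbbb, V$) ⊢ (q_3, abbbb, $) ⊢ (q_0, bbbb, X$) ⊢ (q_1, bbb, VX$) ⊢ (q_3, bb, X$) ⊢ (q_1, b, $) ⊢ (q_1, b, V$) ⊢ (q_3, ε, $)
All input consumed; M is in state q_3.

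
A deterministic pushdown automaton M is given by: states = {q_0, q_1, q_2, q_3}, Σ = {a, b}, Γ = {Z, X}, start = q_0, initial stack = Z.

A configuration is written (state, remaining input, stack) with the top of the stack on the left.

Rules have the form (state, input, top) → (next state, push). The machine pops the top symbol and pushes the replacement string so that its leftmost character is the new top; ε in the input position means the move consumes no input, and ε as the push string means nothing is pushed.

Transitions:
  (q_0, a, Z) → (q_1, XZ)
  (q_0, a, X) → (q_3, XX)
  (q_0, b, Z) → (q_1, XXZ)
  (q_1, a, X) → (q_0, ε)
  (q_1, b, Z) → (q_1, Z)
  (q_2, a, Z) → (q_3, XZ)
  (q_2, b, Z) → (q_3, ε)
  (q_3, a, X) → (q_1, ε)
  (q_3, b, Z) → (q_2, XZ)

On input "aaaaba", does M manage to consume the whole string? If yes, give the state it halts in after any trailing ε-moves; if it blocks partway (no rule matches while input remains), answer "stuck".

(q_0, aaaaba, Z) ⊢ (q_1, aaaba, XZ) ⊢ (q_0, aaba, Z) ⊢ (q_1, aba, XZ) ⊢ (q_0, ba, Z) ⊢ (q_1, a, XXZ) ⊢ (q_0, ε, XZ)
All input consumed; M is in state q_0.

q_0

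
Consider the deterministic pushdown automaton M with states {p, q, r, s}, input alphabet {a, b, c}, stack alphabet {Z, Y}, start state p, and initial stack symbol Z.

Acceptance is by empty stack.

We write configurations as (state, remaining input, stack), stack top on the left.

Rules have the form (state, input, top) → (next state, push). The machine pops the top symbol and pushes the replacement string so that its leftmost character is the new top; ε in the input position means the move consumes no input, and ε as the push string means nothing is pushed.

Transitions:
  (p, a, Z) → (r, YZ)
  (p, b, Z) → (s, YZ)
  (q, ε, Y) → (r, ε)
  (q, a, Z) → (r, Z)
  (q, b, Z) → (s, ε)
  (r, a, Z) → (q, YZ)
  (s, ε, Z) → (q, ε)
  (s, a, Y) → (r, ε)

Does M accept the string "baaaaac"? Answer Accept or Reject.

Reject

(p, baaaaac, Z) ⊢ (s, aaaaac, YZ) ⊢ (r, aaaac, Z) ⊢ (q, aaac, YZ) ⊢ (r, aaac, Z) ⊢ (q, aac, YZ) ⊢ (r, aac, Z) ⊢ (q, ac, YZ) ⊢ (r, ac, Z) ⊢ (q, c, YZ) ⊢ (r, c, Z)
No transition applies at (r, c, Z); input not fully consumed.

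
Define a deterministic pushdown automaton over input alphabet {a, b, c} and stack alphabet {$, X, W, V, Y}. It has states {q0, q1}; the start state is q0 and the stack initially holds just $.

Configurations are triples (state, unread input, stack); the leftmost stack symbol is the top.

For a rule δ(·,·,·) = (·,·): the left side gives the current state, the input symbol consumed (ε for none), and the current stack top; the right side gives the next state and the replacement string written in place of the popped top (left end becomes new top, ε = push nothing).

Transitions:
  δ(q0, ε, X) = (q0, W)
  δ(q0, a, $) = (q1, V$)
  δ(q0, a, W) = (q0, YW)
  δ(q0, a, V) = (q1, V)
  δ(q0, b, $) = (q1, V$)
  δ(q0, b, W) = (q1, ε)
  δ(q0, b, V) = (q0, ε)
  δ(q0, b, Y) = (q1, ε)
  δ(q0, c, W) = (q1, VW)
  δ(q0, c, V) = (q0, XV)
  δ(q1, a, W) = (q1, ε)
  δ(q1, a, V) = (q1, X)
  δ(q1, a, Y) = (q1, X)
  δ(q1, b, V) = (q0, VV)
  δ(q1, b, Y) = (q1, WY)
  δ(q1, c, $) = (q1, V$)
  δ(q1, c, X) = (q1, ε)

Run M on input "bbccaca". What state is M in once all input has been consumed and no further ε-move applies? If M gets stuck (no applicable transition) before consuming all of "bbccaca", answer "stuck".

(q0, bbccaca, $) ⊢ (q1, bccaca, V$) ⊢ (q0, ccaca, VV$) ⊢ (q0, caca, XVV$) ⊢ (q0, caca, WVV$) ⊢ (q1, aca, VWVV$) ⊢ (q1, ca, XWVV$) ⊢ (q1, a, WVV$) ⊢ (q1, ε, VV$)
All input consumed; M is in state q1.

q1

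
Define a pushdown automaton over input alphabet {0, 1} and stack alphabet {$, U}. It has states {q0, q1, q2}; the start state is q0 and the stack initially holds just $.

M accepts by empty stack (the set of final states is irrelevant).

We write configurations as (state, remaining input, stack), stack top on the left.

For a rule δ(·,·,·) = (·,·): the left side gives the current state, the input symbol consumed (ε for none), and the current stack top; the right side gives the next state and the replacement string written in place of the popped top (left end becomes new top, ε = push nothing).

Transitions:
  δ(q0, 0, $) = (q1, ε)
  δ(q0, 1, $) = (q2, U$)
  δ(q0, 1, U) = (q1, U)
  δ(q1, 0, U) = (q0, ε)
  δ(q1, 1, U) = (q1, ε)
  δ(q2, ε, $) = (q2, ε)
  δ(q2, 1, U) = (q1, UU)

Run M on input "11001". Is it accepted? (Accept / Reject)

No computation consumes all input and empties the stack.

Reject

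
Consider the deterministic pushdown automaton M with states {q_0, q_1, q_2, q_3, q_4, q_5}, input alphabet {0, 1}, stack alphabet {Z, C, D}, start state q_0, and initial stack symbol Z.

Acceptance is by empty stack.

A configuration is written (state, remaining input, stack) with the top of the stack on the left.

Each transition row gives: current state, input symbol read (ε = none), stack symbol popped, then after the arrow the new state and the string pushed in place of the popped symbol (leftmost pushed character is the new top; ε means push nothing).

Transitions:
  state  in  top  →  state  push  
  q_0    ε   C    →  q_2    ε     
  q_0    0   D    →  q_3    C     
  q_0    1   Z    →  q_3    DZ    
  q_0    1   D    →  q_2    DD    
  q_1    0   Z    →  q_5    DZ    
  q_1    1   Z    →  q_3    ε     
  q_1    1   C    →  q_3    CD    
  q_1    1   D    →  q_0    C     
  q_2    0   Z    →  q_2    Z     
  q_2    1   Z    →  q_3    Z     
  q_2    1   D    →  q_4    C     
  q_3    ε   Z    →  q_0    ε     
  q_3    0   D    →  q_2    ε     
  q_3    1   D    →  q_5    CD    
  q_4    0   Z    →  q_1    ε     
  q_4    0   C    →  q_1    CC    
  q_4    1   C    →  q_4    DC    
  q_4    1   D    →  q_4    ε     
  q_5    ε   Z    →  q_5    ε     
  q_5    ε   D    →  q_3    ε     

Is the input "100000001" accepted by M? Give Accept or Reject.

Accept

(q_0, 100000001, Z)
  read 1, top Z: go to q_3, push DZ → (q_3, 00000001, DZ)
  read 0, top D: go to q_2, push ε → (q_2, 0000001, Z)
  read 0, top Z: go to q_2, push Z → (q_2, 000001, Z)
  read 0, top Z: go to q_2, push Z → (q_2, 00001, Z)
  read 0, top Z: go to q_2, push Z → (q_2, 0001, Z)
  read 0, top Z: go to q_2, push Z → (q_2, 001, Z)
  read 0, top Z: go to q_2, push Z → (q_2, 01, Z)
  read 0, top Z: go to q_2, push Z → (q_2, 1, Z)
  read 1, top Z: go to q_3, push Z → (q_3, ε, Z)
  ε-move, top Z: go to q_0, push ε → (q_0, ε, ε)
All input consumed and the stack is empty.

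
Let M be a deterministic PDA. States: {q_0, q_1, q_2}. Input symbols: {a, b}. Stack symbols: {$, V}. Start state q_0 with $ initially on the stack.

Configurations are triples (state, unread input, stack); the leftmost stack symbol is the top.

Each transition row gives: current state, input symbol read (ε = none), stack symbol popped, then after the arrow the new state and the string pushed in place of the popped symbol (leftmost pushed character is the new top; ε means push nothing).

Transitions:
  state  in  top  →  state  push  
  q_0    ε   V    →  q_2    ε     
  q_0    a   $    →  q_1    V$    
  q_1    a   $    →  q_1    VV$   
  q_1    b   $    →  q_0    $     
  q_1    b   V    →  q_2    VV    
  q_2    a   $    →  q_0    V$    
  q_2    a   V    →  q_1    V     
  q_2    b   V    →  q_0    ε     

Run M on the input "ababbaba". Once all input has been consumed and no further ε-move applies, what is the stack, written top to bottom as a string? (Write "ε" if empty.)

VV$

(q_0, ababbaba, $) ⊢ (q_1, babbaba, V$) ⊢ (q_2, abbaba, VV$) ⊢ (q_1, bbaba, VV$) ⊢ (q_2, baba, VVV$) ⊢ (q_0, aba, VV$) ⊢ (q_2, aba, V$) ⊢ (q_1, ba, V$) ⊢ (q_2, a, VV$) ⊢ (q_1, ε, VV$)
All input consumed in state q_1 with stack VV$.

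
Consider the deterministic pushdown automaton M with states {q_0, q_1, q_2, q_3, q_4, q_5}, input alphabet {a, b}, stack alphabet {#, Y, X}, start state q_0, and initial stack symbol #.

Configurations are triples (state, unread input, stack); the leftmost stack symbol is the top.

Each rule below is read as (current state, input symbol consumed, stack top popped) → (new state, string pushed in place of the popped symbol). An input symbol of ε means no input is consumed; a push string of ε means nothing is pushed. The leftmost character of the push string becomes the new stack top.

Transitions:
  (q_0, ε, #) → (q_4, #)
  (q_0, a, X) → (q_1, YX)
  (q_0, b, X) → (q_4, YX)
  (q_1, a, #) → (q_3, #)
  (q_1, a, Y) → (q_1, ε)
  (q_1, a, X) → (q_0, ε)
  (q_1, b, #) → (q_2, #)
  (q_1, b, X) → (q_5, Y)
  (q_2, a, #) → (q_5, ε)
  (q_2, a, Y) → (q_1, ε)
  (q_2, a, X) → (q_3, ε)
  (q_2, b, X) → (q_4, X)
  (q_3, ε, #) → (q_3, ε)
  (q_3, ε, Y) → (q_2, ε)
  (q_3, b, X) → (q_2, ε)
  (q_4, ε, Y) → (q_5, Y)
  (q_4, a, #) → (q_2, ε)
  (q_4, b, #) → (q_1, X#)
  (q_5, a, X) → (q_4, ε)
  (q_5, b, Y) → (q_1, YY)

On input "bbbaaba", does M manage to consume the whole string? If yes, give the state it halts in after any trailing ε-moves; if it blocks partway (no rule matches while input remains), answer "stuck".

(q_0, bbbaaba, #)
  ε-move, top #: go to q_4, push # → (q_4, bbbaaba, #)
  read b, top #: go to q_1, push X# → (q_1, bbaaba, X#)
  read b, top X: go to q_5, push Y → (q_5, baaba, Y#)
  read b, top Y: go to q_1, push YY → (q_1, aaba, YY#)
  read a, top Y: go to q_1, push ε → (q_1, aba, Y#)
  read a, top Y: go to q_1, push ε → (q_1, ba, #)
  read b, top #: go to q_2, push # → (q_2, a, #)
  read a, top #: go to q_5, push ε → (q_5, ε, ε)
All input consumed; M is in state q_5.

q_5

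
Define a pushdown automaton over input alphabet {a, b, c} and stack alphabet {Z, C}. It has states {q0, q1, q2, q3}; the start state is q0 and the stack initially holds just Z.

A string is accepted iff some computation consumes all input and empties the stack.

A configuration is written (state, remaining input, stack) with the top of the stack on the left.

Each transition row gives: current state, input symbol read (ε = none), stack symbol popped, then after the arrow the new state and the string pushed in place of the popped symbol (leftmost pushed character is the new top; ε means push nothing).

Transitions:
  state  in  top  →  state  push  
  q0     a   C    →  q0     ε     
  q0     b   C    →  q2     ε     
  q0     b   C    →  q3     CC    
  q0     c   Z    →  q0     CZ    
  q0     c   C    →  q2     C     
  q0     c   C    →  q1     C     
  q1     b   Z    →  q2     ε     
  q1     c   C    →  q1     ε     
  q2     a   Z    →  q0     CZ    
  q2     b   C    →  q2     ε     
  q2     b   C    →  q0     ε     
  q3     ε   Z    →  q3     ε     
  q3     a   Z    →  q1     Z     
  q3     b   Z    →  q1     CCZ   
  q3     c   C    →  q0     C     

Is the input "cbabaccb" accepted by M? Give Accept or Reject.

Accept

One accepting computation: (q0, cbabaccb, Z) ⊢ (q0, babaccb, CZ) ⊢ (q2, abaccb, Z) ⊢ (q0, baccb, CZ) ⊢ (q2, accb, Z) ⊢ (q0, ccb, CZ) ⊢ (q1, cb, CZ) ⊢ (q1, b, Z) ⊢ (q2, ε, ε)
All input consumed and the stack is empty.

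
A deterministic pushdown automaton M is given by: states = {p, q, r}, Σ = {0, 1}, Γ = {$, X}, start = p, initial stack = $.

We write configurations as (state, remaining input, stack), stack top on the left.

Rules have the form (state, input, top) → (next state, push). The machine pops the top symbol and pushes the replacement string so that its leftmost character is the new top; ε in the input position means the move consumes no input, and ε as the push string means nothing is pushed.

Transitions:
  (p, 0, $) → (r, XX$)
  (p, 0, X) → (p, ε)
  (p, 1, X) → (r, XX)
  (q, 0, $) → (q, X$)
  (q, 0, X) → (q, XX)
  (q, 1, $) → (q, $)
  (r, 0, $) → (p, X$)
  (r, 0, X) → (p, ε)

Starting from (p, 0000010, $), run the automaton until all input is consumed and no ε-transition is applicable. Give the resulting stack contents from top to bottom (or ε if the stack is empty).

X$

(p, 0000010, $) ⊢ (r, 000010, XX$) ⊢ (p, 00010, X$) ⊢ (p, 0010, $) ⊢ (r, 010, XX$) ⊢ (p, 10, X$) ⊢ (r, 0, XX$) ⊢ (p, ε, X$)
All input consumed in state p with stack X$.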